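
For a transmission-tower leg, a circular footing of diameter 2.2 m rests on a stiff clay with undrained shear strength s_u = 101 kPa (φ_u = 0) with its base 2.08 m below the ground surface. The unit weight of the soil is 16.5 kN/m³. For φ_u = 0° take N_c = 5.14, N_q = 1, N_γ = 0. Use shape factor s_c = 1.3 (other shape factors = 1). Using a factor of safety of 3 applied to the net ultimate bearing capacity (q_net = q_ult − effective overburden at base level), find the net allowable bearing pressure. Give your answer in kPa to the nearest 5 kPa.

q_all(net) ≈ 225 kPa

Effective surcharge at the founding depth q = γ·D_f = 16.5 × 2.08 = 34.32 kPa.
q_ult = c·N_c·s_c + q·N_q
     = 101 × 5.14 × 1.3 + 34.32 × 1
     = 674.88 + 34.32 = 709.2 kPa.
Net ultimate: q_net = 709.2 − 34.32 = 674.88 kPa.
q_all(net) = 674.88 / 3 = 224.96 kPa.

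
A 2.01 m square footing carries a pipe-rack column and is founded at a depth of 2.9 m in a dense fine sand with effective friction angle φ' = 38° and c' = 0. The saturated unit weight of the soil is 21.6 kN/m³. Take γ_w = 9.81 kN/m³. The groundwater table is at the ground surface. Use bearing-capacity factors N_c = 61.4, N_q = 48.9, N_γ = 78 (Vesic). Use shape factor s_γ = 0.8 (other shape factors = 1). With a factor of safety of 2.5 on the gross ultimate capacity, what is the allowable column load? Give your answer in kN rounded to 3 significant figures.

P_all ≈ 3900 kN

With the water table at the surface the whole profile is submerged: γ' = 21.6 − 9.81 = 11.79 kN/m³, so q = γ'·D_f = 34.191 kPa; the same γ' applies in the ½γBN_γ term.
q_ult = q·N_q + 0.5·γ·B·N_γ·s_γ
     = 34.191 × 48.9 + 0.5 × 11.79 × 2.01 × 78 × 0.8
     = 1671.9 + 739.37 = 2411.3 kPa.
Gross allowable pressure q_all = 2411.3 / 2.5 = 964.53 kPa.
Footing area = 4.0401 m², so allowable column load = 964.53 × 4.0401 = 3896.8 kN.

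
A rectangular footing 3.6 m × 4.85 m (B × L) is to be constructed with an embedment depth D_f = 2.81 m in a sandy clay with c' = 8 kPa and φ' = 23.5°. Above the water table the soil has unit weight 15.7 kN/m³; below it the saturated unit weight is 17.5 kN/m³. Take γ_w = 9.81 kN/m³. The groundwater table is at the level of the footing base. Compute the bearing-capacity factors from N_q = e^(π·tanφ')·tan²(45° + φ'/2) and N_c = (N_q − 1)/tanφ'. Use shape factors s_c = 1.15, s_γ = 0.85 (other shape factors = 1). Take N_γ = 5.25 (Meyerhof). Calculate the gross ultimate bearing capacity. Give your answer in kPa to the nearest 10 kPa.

tan23.5° = 0.4348, so N_q = e^(π×0.4348)·tan²(56.75°) = 3.92 × 2.326 = 9.12.
N_c = (9.12 − 1)/tan23.5° = 18.67.
q = γ·D_f = 15.7 × 2.81 = 44.117 kPa.
For the ½γBN_γ term take γ' = 17.5 − 9.81 = 7.69 kN/m³ (soil below base is submerged).
c·N_c·s_c = 8 × 18.672 × 1.15 = 171.78 kPa
q·N_q = 44.117 × 9.1187 = 402.29 kPa
0.5·γ·B·N_γ·s_γ = 0.5 × 7.69 × 3.6 × 5.25 × 0.85 = 61.77 kPa
q_ult = 171.78 + 402.29 + 61.77 = 635.84 kPa.

q_ult ≈ 640 kPa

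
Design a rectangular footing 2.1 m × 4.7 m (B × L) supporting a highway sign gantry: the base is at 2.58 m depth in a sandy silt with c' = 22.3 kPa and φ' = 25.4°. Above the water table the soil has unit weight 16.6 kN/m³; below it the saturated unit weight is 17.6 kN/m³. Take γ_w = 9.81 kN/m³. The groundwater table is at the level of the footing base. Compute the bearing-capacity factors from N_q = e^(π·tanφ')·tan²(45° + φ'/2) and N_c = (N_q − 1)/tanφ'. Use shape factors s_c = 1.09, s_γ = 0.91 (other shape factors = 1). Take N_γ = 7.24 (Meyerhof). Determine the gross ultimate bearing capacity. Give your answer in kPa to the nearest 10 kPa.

q_ult ≈ 1050 kPa

tan25.4° = 0.4748, so N_q = e^(π×0.4748)·tan²(57.7°) = 4.445 × 2.502 = 11.12.
N_c = (11.12 − 1)/tan25.4° = 21.32.
Overburden at base level: q = 16.6 × 2.58 = 42.828 kPa.
Below the base the soil is submerged, so the ½γBN_γ term uses γ' = 17.6 − 9.81 = 7.79 kN/m³.
Cohesion term c·N_c·s_c = 22.3 × 21.317 × 1.09 = 518.15 kPa; surcharge term q·N_q = 42.828 × 11.122 = 476.33 kPa; self-weight term 0.5·γ·B·N_γ·s_γ = 0.5 × 7.79 × 2.1 × 7.24 × 0.91 = 53.89 kPa.
q_ult = 518.15 + 476.33 + 53.89 = 1048.4 kPa.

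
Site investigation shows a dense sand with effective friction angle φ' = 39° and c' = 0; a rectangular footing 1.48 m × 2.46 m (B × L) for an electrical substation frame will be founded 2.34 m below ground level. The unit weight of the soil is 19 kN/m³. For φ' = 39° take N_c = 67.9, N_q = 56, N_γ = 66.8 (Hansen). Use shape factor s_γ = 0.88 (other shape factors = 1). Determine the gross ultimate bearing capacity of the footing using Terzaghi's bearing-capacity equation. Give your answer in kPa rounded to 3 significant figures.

q = γ·D_f = 19 × 2.34 = 44.46 kPa.
q·N_q = 44.46 × 56 = 2489.8 kPa
0.5·γ·B·N_γ·s_γ = 0.5 × 19 × 1.48 × 66.8 × 0.88 = 826.5 kPa
q_ult = 2489.8 + 826.5 = 3316.3 kPa.

q_ult ≈ 3320 kPa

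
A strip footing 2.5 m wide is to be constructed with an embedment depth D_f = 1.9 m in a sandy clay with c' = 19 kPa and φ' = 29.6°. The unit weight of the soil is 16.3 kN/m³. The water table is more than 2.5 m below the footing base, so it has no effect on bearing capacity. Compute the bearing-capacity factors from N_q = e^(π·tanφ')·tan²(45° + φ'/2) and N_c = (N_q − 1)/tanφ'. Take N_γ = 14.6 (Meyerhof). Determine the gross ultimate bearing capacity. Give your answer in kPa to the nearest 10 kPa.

tan29.6° = 0.5681, so N_q = e^(π×0.5681)·tan²(59.8°) = 5.958 × 2.952 = 17.59.
N_c = (17.59 − 1)/tan29.6° = 29.2.
q = γ·D_f = 16.3 × 1.9 = 30.97 kPa.
c·N_c = 19 × 29.199 = 554.79 kPa
q·N_q = 30.97 × 17.588 = 544.69 kPa
0.5·γ·B·N_γ = 0.5 × 16.3 × 2.5 × 14.6 = 297.47 kPa
q_ult = 554.79 + 544.69 + 297.47 = 1397 kPa.

q_ult ≈ 1400 kPa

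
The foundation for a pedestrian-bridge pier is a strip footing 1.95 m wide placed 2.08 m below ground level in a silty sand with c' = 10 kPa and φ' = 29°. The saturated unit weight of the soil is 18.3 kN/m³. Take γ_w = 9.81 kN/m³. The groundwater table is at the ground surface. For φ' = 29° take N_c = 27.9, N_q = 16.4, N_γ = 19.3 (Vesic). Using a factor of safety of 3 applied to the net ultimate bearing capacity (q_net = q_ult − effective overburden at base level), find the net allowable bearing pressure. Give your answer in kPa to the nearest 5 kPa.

Water table at ground surface, so effective unit weight γ' = 18.3 − 9.81 = 8.49 kN/m³ is used throughout; overburden q = 8.49 × 2.08 = 17.659 kPa; the same γ' applies in the ½γBN_γ term.
Cohesion term c·N_c = 10 × 27.9 = 279 kPa; surcharge term q·N_q = 17.659 × 16.4 = 289.61 kPa; self-weight term 0.5·γ·B·N_γ = 0.5 × 8.49 × 1.95 × 19.3 = 159.76 kPa.
q_ult = 279 + 289.61 + 159.76 = 728.37 kPa.
Net ultimate: q_net = 728.37 − 17.659 = 710.71 kPa.
q_all(net) = 710.71 / 3 = 236.9 kPa.

q_all(net) ≈ 235 kPa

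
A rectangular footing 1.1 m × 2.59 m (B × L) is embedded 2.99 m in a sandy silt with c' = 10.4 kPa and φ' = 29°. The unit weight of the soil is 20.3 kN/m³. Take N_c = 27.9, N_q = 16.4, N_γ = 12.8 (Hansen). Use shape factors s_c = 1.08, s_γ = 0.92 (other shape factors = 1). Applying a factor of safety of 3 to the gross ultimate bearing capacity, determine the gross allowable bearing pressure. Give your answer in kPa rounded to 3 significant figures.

Overburden at base level: q = 20.3 × 2.99 = 60.697 kPa.
Cohesion term c·N_c·s_c = 10.4 × 27.9 × 1.08 = 313.37 kPa; surcharge term q·N_q = 60.697 × 16.4 = 995.43 kPa; self-weight term 0.5·γ·B·N_γ·s_γ = 0.5 × 20.3 × 1.1 × 12.8 × 0.92 = 131.48 kPa.
q_ult = 313.37 + 995.43 + 131.48 = 1440.3 kPa.
q_all = q_ult / FS = 1440.3 / 3 = 480.09 kPa.

q_all ≈ 480 kPa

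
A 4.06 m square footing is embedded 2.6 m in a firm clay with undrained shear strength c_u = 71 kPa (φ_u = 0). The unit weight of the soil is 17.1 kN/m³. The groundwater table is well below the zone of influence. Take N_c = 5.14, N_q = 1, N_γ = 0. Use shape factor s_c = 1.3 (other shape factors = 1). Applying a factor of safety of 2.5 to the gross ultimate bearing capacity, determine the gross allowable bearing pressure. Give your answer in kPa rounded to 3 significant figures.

Effective surcharge at the founding depth q = γ·D_f = 17.1 × 2.6 = 44.46 kPa.
q_ult = c·N_c·s_c + q·N_q
     = 71 × 5.14 × 1.3 + 44.46 × 1
     = 474.42 + 44.46 = 518.88 kPa.
q_all = q_ult / FS = 518.88 / 2.5 = 207.55 kPa.

q_all ≈ 208 kPa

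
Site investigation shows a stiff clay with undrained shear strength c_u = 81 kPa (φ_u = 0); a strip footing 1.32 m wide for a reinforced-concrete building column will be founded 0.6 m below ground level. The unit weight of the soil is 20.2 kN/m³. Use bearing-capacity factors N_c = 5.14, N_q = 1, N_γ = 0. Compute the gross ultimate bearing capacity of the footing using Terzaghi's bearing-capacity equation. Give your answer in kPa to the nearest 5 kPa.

q_ult ≈ 430 kPa

q = γ·D_f = 20.2 × 0.6 = 12.12 kPa.
c·N_c = 81 × 5.14 = 416.34 kPa
q·N_q = 12.12 × 1 = 12.12 kPa
q_ult = 416.34 + 12.12 = 428.46 kPa.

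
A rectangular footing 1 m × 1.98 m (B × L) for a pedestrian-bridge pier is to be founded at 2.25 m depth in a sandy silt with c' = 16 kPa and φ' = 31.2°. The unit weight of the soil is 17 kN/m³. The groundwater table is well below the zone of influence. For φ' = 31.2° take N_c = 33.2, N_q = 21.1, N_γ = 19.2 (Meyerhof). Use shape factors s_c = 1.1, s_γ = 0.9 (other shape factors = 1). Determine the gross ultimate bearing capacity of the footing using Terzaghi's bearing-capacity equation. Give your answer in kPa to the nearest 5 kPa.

q = γ·D_f = 17 × 2.25 = 38.25 kPa.
c·N_c·s_c = 16 × 33.2 × 1.1 = 584.32 kPa
q·N_q = 38.25 × 21.1 = 807.08 kPa
0.5·γ·B·N_γ·s_γ = 0.5 × 17 × 1 × 19.2 × 0.9 = 146.88 kPa
q_ult = 584.32 + 807.08 + 146.88 = 1538.3 kPa.

q_ult ≈ 1540 kPa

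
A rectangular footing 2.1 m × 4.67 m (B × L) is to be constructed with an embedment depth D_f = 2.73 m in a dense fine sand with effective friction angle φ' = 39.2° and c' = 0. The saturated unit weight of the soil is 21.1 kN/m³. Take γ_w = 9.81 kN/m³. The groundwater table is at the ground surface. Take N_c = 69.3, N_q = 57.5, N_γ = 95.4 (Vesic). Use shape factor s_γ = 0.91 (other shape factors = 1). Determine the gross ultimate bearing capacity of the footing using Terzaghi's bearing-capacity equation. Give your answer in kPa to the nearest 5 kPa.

q_ult ≈ 2800 kPa

With the water table at the surface the whole profile is submerged: γ' = 21.1 − 9.81 = 11.29 kN/m³, so q = γ'·D_f = 30.822 kPa; the same γ' applies in the ½γBN_γ term.
q_ult = q·N_q + 0.5·γ·B·N_γ·s_γ
     = 30.822 × 57.5 + 0.5 × 11.29 × 2.1 × 95.4 × 0.91
     = 1772.2 + 1029.1 = 2801.4 kPa.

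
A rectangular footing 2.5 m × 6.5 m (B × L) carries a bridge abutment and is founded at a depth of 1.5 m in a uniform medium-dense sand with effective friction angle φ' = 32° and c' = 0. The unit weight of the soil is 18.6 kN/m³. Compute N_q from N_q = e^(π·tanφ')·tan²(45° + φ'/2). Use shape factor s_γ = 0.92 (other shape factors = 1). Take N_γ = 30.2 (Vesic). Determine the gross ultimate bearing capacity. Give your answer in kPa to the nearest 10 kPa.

tan32° = 0.6249, so N_q = e^(π×0.6249)·tan²(61°) = 7.121 × 3.255 = 23.18.
Effective surcharge at the founding depth q = γ·D_f = 18.6 × 1.5 = 27.9 kPa.
q_ult = q·N_q + 0.5·γ·B·N_γ·s_γ
     = 27.9 × 23.177 + 0.5 × 18.6 × 2.5 × 30.2 × 0.92
     = 646.63 + 645.98 = 1292.6 kPa.

q_ult ≈ 1290 kPa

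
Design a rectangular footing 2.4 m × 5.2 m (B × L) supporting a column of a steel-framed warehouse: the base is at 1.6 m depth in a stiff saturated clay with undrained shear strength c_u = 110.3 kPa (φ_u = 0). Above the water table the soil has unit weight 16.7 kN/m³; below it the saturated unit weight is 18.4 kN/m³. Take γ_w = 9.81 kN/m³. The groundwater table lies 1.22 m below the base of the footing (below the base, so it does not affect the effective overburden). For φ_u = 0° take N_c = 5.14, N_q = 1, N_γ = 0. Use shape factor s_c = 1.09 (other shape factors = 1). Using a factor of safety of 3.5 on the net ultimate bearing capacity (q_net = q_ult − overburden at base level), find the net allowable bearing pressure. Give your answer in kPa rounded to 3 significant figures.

q_all(net) ≈ 177 kPa

Overburden at base level: q = 16.7 × 1.6 = 26.72 kPa.
Cohesion term c·N_c·s_c = 110.3 × 5.14 × 1.09 = 617.97 kPa; surcharge term q·N_q = 26.72 × 1 = 26.72 kPa.
q_ult = 617.97 + 26.72 = 644.69 kPa.
q_net = 644.69 − 26.72 = 617.97 kPa.
q_all(net) = 617.97 / 3.5 = 176.56 kPa.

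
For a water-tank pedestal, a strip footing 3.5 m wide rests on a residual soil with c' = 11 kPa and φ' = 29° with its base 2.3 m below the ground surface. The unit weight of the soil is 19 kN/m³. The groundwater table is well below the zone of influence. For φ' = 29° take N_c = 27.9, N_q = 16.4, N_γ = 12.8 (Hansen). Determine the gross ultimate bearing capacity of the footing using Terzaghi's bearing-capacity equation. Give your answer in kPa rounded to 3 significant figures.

q_ult ≈ 1450 kPa

Effective surcharge at the founding depth q = γ·D_f = 19 × 2.3 = 43.7 kPa.
q_ult = c·N_c + q·N_q + 0.5·γ·B·N_γ
     = 11 × 27.9 + 43.7 × 16.4 + 0.5 × 19 × 3.5 × 12.8
     = 306.9 + 716.68 + 425.6 = 1449.2 kPa.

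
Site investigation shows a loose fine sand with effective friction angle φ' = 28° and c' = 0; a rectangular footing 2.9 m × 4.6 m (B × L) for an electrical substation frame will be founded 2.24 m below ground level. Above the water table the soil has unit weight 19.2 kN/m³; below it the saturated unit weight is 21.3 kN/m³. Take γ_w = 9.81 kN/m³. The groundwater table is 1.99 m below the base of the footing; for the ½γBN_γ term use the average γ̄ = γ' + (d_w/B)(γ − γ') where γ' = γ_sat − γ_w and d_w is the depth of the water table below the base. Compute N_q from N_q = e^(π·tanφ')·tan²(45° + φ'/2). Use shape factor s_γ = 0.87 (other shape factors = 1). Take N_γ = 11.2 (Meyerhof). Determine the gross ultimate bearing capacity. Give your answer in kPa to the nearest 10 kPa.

tan28° = 0.5317, so N_q = e^(π×0.5317)·tan²(59°) = 5.314 × 2.77 = 14.72.
q = γ·D_f = 19.2 × 2.24 = 43.008 kPa.
γ' = 11.49 kN/m³; averaging over the depth B below the base, γ̄ = γ' + (d_w/B)(γ − γ') = 16.781 kN/m³.
q·N_q = 43.008 × 14.72 = 633.07 kPa
0.5·γ·B·N_γ·s_γ = 0.5 × 16.781 × 2.9 × 11.2 × 0.87 = 237.09 kPa
q_ult = 633.07 + 237.09 = 870.16 kPa.

q_ult ≈ 870 kPa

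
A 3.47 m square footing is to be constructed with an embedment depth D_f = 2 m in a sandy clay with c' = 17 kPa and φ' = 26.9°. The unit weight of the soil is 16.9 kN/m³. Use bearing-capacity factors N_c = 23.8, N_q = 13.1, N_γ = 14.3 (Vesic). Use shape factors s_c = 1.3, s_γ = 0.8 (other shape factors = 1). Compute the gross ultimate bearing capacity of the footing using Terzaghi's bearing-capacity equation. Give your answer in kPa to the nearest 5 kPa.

Effective surcharge at the founding depth q = γ·D_f = 16.9 × 2 = 33.8 kPa.
q_ult = c·N_c·s_c + q·N_q + 0.5·γ·B·N_γ·s_γ
     = 17 × 23.8 × 1.3 + 33.8 × 13.1 + 0.5 × 16.9 × 3.47 × 14.3 × 0.8
     = 525.98 + 442.78 + 335.44 = 1304.2 kPa.

q_ult ≈ 1305 kPa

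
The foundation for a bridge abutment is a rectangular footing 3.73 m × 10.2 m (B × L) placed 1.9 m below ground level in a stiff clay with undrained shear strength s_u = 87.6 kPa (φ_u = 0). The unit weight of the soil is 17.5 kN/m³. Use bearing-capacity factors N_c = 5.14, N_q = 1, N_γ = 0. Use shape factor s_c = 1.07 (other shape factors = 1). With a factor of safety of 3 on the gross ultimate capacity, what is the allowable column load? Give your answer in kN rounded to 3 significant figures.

P_all ≈ 6530 kN

q = γ·D_f = 17.5 × 1.9 = 33.25 kPa.
c·N_c·s_c = 87.6 × 5.14 × 1.07 = 481.78 kPa
q·N_q = 33.25 × 1 = 33.25 kPa
q_ult = 481.78 + 33.25 = 515.03 kPa.
Gross allowable pressure q_all = 515.03 / 3 = 171.68 kPa.
Footing area = 38.046 m², so allowable column load = 171.68 × 38.046 = 6531.6 kN.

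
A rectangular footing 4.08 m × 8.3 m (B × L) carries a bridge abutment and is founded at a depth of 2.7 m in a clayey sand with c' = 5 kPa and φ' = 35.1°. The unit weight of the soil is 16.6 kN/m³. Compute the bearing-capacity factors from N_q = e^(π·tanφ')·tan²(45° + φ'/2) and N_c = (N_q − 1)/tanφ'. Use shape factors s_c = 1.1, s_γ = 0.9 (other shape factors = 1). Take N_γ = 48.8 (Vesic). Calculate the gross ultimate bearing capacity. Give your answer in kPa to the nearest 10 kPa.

tan35.1° = 0.7028, so N_q = e^(π×0.7028)·tan²(62.55°) = 9.097 × 3.706 = 33.71.
N_c = (33.71 − 1)/tan35.1° = 46.55.
Overburden at base level: q = 16.6 × 2.7 = 44.82 kPa.
Cohesion term c·N_c·s_c = 5 × 46.546 × 1.1 = 256 kPa; surcharge term q·N_q = 44.82 × 33.713 = 1511 kPa; self-weight term 0.5·γ·B·N_γ·s_γ = 0.5 × 16.6 × 4.08 × 48.8 × 0.9 = 1487.3 kPa.
q_ult = 256 + 1511 + 1487.3 = 3254.3 kPa.

q_ult ≈ 3250 kPa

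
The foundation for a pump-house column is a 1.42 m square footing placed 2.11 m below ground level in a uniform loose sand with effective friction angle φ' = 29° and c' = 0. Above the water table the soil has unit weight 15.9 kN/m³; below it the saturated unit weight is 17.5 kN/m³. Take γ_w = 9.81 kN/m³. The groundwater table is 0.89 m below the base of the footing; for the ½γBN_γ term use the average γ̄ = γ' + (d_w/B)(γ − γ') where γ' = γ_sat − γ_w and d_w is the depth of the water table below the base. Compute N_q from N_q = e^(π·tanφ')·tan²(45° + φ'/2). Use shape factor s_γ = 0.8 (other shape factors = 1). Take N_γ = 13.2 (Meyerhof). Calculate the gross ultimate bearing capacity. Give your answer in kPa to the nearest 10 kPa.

tan29° = 0.5543, so N_q = e^(π×0.5543)·tan²(59.5°) = 5.705 × 2.882 = 16.44.
Effective surcharge at the founding depth q = γ·D_f = 15.9 × 2.11 = 33.549 kPa.
With d_w = 0.89 m < B, γ̄ = 7.69 + (0.89/1.42) × (15.9 − 7.69) = 12.836 kN/m³.
q_ult = q·N_q + 0.5·γ·B·N_γ·s_γ
     = 33.549 × 16.443 + 0.5 × 12.836 × 1.42 × 13.2 × 0.8
     = 551.66 + 96.237 = 647.89 kPa.

q_ult ≈ 650 kPa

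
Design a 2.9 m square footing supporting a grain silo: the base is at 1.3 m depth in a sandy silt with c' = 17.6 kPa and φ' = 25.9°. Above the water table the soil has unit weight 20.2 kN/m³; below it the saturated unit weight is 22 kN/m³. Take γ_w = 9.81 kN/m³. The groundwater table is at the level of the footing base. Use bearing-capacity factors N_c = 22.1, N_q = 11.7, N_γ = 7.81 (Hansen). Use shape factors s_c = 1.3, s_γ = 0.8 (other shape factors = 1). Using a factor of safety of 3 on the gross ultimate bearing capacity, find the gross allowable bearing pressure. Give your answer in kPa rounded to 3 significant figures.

q = γ·D_f = 20.2 × 1.3 = 26.26 kPa.
For the ½γBN_γ term take γ' = 22 − 9.81 = 12.19 kN/m³ (soil below base is submerged).
c·N_c·s_c = 17.6 × 22.1 × 1.3 = 505.65 kPa
q·N_q = 26.26 × 11.7 = 307.24 kPa
0.5·γ·B·N_γ·s_γ = 0.5 × 12.19 × 2.9 × 7.81 × 0.8 = 110.44 kPa
q_ult = 505.65 + 307.24 + 110.44 = 923.33 kPa.
q_all = 923.33 / 3 = 307.78 kPa.

q_all ≈ 308 kPa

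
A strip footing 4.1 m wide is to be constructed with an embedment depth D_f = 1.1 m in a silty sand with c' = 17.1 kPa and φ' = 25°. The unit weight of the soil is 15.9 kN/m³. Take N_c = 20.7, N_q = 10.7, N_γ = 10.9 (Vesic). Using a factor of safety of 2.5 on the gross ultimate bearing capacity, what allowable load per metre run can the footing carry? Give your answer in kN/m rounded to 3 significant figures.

≈ 1470 kN/m

Effective surcharge at the founding depth q = γ·D_f = 15.9 × 1.1 = 17.49 kPa.
q_ult = c·N_c + q·N_q + 0.5·γ·B·N_γ
     = 17.1 × 20.7 + 17.49 × 10.7 + 0.5 × 15.9 × 4.1 × 10.9
     = 353.97 + 187.14 + 355.29 = 896.4 kPa.
Gross allowable pressure q_all = 896.4 / 2.5 = 358.56 kPa.
Allowable wall load = q_all × B = 358.56 × 4.1 = 1470.1 kN per metre run.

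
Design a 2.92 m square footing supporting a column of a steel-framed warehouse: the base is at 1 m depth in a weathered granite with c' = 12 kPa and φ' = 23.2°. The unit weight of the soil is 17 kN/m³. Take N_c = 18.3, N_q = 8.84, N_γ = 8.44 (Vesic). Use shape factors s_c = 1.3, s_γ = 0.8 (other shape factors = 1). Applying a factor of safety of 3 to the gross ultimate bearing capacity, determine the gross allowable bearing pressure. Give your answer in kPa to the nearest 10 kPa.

q_all ≈ 200 kPa

Overburden at base level: q = 17 × 1 = 17 kPa.
Cohesion term c·N_c·s_c = 12 × 18.3 × 1.3 = 285.48 kPa; surcharge term q·N_q = 17 × 8.84 = 150.28 kPa; self-weight term 0.5·γ·B·N_γ·s_γ = 0.5 × 17 × 2.92 × 8.44 × 0.8 = 167.58 kPa.
q_ult = 285.48 + 150.28 + 167.58 = 603.34 kPa.
q_all = q_ult / FS = 603.34 / 3 = 201.11 kPa.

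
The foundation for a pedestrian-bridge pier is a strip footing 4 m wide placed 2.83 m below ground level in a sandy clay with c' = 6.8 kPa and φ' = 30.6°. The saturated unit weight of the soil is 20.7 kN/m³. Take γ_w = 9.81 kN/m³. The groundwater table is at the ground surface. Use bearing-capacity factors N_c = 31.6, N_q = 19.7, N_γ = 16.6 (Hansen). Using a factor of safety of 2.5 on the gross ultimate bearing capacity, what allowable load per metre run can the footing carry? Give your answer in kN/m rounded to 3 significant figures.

γ' = 20.7 − 9.81 = 10.89 kN/m³ (submerged throughout). q = 10.89 × 2.83 = 30.819 kPa; the same γ' applies in the ½γBN_γ term.
c·N_c = 6.8 × 31.6 = 214.88 kPa
q·N_q = 30.819 × 19.7 = 607.13 kPa
0.5·γ·B·N_γ = 0.5 × 10.89 × 4 × 16.6 = 361.55 kPa
q_ult = 214.88 + 607.13 + 361.55 = 1183.6 kPa.
Gross allowable pressure q_all = 1183.6 / 2.5 = 473.42 kPa.
Allowable wall load = q_all × B = 473.42 × 4 = 1893.7 kN per metre run.

≈ 1890 kN/m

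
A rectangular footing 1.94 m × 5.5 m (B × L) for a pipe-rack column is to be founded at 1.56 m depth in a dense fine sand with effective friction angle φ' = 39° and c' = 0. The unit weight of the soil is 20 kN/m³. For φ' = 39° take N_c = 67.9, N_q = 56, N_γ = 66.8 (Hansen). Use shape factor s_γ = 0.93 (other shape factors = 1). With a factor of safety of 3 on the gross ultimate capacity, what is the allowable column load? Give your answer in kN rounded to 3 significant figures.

P_all ≈ 10500 kN

q = γ·D_f = 20 × 1.56 = 31.2 kPa.
q·N_q = 31.2 × 56 = 1747.2 kPa
0.5·γ·B·N_γ·s_γ = 0.5 × 20 × 1.94 × 66.8 × 0.93 = 1205.2 kPa
q_ult = 1747.2 + 1205.2 = 2952.4 kPa.
Gross allowable pressure q_all = 2952.4 / 3 = 984.14 kPa.
Footing area = 10.67 m², so allowable column load = 984.14 × 10.67 = 10501 kN.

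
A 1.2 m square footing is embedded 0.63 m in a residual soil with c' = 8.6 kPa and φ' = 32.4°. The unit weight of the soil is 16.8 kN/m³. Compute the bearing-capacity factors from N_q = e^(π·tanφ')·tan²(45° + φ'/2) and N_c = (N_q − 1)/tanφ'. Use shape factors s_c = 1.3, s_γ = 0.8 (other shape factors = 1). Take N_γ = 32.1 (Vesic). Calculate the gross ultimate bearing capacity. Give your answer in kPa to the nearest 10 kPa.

q_ult ≈ 930 kPa

tan32.4° = 0.6346, so N_q = e^(π×0.6346)·tan²(61.2°) = 7.343 × 3.309 = 24.3.
N_c = (24.3 − 1)/tan32.4° = 36.71.
q = γ·D_f = 16.8 × 0.63 = 10.584 kPa.
c·N_c·s_c = 8.6 × 36.707 × 1.3 = 410.39 kPa
q·N_q = 10.584 × 24.295 = 257.14 kPa
0.5·γ·B·N_γ·s_γ = 0.5 × 16.8 × 1.2 × 32.1 × 0.8 = 258.85 kPa
q_ult = 410.39 + 257.14 + 258.85 = 926.39 kPa.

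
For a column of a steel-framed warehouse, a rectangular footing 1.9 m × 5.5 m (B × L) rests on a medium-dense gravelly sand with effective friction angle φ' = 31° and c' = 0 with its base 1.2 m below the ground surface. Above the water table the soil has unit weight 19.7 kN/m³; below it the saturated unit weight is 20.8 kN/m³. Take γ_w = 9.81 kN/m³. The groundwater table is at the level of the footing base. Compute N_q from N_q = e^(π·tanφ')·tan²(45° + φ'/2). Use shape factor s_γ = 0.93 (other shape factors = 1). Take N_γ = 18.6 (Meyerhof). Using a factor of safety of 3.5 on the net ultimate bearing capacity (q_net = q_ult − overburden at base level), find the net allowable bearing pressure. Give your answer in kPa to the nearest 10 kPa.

N_q = e^(π·tan31°)·tan²(60.5°) = 20.63.
Overburden at base level: q = 19.7 × 1.2 = 23.64 kPa.
Below the base the soil is submerged, so the ½γBN_γ term uses γ' = 20.8 − 9.81 = 10.99 kN/m³.
Surcharge term q·N_q = 23.64 × 20.631 = 487.71 kPa; self-weight term 0.5·γ·B·N_γ·s_γ = 0.5 × 10.99 × 1.9 × 18.6 × 0.93 = 180.6 kPa.
q_ult = 487.71 + 180.6 = 668.31 kPa.
q_net = 668.31 − 23.64 = 644.67 kPa.
q_all(net) = 644.67 / 3.5 = 184.19 kPa.

q_all(net) ≈ 180 kPa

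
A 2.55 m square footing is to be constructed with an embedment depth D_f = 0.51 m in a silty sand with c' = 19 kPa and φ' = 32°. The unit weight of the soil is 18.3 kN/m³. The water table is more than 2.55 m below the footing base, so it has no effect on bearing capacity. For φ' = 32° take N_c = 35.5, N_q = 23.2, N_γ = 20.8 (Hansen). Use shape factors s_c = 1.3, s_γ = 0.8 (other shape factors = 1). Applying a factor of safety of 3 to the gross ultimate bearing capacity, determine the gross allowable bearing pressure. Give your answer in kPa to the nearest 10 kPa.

q_all ≈ 490 kPa

Effective surcharge at the founding depth q = γ·D_f = 18.3 × 0.51 = 9.333 kPa.
q_ult = c·N_c·s_c + q·N_q + 0.5·γ·B·N_γ·s_γ
     = 19 × 35.5 × 1.3 + 9.333 × 23.2 + 0.5 × 18.3 × 2.55 × 20.8 × 0.8
     = 876.85 + 216.53 + 388.25 = 1481.6 kPa.
q_all = q_ult / FS = 1481.6 / 3 = 493.88 kPa.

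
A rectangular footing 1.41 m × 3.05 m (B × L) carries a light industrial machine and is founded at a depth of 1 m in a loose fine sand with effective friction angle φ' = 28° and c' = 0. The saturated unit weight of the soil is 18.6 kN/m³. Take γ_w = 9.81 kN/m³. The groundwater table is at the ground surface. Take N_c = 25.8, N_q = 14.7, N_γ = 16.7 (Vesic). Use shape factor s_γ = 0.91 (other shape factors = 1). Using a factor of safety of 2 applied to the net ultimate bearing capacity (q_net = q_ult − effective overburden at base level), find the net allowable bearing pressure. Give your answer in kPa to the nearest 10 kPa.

Water table at ground surface, so effective unit weight γ' = 18.6 − 9.81 = 8.79 kN/m³ is used throughout; overburden q = 8.79 × 1 = 8.79 kPa; the same γ' applies in the ½γBN_γ term.
Surcharge term q·N_q = 8.79 × 14.7 = 129.21 kPa; self-weight term 0.5·γ·B·N_γ·s_γ = 0.5 × 8.79 × 1.41 × 16.7 × 0.91 = 94.175 kPa.
q_ult = 129.21 + 94.175 = 223.39 kPa.
Net ultimate: q_net = 223.39 − 8.79 = 214.6 kPa.
q_all(net) = 214.6 / 2 = 107.3 kPa.

q_all(net) ≈ 110 kPa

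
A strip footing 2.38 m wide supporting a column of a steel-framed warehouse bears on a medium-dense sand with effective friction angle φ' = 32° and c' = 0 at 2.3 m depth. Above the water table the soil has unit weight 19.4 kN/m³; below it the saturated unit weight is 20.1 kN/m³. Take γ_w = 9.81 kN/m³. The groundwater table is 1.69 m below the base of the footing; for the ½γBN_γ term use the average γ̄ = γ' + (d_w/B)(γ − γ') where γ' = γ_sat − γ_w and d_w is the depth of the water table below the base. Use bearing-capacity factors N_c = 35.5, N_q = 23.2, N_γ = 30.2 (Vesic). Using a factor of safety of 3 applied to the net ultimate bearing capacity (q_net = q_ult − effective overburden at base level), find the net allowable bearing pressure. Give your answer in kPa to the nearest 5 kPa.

q = γ·D_f = 19.4 × 2.3 = 44.62 kPa.
γ' = 10.29 kN/m³; averaging over the depth B below the base, γ̄ = γ' + (d_w/B)(γ − γ') = 16.759 kN/m³.
q·N_q = 44.62 × 23.2 = 1035.2 kPa
0.5·γ·B·N_γ = 0.5 × 16.759 × 2.38 × 30.2 = 602.28 kPa
q_ult = 1035.2 + 602.28 = 1637.5 kPa.
Net ultimate: q_net = 1637.5 − 44.62 = 1592.8 kPa.
q_all(net) = 1592.8 / 3 = 530.95 kPa.

q_all(net) ≈ 530 kPa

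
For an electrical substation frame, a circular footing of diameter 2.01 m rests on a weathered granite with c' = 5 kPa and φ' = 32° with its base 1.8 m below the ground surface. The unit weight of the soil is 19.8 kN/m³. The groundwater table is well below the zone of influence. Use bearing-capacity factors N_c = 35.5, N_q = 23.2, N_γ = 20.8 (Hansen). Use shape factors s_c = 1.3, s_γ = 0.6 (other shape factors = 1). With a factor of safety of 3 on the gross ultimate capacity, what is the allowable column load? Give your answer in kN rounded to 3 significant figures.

Effective surcharge at the founding depth q = γ·D_f = 19.8 × 1.8 = 35.64 kPa.
q_ult = c·N_c·s_c + q·N_q + 0.5·γ·B·N_γ·s_γ
     = 5 × 35.5 × 1.3 + 35.64 × 23.2 + 0.5 × 19.8 × 2.01 × 20.8 × 0.6
     = 230.75 + 826.85 + 248.34 = 1305.9 kPa.
Gross allowable pressure q_all = 1305.9 / 3 = 435.31 kPa.
Footing area = 3.1731 m², so allowable column load = 435.31 × 3.1731 = 1381.3 kN.

P_all ≈ 1380 kN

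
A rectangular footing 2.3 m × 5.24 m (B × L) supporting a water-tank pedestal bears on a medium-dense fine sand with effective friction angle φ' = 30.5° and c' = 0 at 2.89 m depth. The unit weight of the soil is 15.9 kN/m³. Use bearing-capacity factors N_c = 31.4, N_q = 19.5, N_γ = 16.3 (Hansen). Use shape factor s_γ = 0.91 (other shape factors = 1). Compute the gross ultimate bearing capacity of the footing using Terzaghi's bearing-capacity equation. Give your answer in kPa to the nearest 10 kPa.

Overburden at base level: q = 15.9 × 2.89 = 45.951 kPa.
Surcharge term q·N_q = 45.951 × 19.5 = 896.04 kPa; self-weight term 0.5·γ·B·N_γ·s_γ = 0.5 × 15.9 × 2.3 × 16.3 × 0.91 = 271.22 kPa.
q_ult = 896.04 + 271.22 = 1167.3 kPa.

q_ult ≈ 1170 kPa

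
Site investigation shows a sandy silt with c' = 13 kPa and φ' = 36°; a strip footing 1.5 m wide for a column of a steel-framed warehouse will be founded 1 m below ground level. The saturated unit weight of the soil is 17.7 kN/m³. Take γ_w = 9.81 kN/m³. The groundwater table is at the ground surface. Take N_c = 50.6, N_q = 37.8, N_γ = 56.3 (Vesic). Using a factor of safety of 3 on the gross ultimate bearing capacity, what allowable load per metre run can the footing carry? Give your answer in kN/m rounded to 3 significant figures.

With the water table at the surface the whole profile is submerged: γ' = 17.7 − 9.81 = 7.89 kN/m³, so q = γ'·D_f = 7.89 kPa; the same γ' applies in the ½γBN_γ term.
q_ult = c·N_c + q·N_q + 0.5·γ·B·N_γ
     = 13 × 50.6 + 7.89 × 37.8 + 0.5 × 7.89 × 1.5 × 56.3
     = 657.8 + 298.24 + 333.16 = 1289.2 kPa.
Gross allowable pressure q_all = 1289.2 / 3 = 429.73 kPa.
Allowable wall load = q_all × B = 429.73 × 1.5 = 644.6 kN per metre run.

≈ 645 kN/m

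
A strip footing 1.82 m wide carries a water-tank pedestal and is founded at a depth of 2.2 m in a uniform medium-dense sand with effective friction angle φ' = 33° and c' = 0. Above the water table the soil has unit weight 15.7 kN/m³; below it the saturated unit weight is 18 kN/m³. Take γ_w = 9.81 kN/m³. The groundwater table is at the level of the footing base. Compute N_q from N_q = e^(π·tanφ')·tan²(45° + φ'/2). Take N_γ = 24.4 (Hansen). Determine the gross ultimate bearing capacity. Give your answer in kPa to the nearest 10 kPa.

tan33° = 0.6494, so N_q = e^(π×0.6494)·tan²(61.5°) = 7.692 × 3.392 = 26.09.
Overburden at base level: q = 15.7 × 2.2 = 34.54 kPa.
Below the base the soil is submerged, so the ½γBN_γ term uses γ' = 18 − 9.81 = 8.19 kN/m³.
Surcharge term q·N_q = 34.54 × 26.092 = 901.22 kPa; self-weight term 0.5·γ·B·N_γ = 0.5 × 8.19 × 1.82 × 24.4 = 181.85 kPa.
q_ult = 901.22 + 181.85 = 1083.1 kPa.

q_ult ≈ 1080 kPa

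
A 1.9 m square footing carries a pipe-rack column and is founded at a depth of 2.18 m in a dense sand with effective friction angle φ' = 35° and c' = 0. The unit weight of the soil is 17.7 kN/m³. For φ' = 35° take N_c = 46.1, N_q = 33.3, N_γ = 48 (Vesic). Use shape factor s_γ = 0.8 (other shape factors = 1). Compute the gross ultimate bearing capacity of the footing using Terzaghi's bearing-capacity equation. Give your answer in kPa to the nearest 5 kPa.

Effective surcharge at the founding depth q = γ·D_f = 17.7 × 2.18 = 38.586 kPa.
q_ult = q·N_q + 0.5·γ·B·N_γ·s_γ
     = 38.586 × 33.3 + 0.5 × 17.7 × 1.9 × 48 × 0.8
     = 1284.9 + 645.7 = 1930.6 kPa.

q_ult ≈ 1930 kPa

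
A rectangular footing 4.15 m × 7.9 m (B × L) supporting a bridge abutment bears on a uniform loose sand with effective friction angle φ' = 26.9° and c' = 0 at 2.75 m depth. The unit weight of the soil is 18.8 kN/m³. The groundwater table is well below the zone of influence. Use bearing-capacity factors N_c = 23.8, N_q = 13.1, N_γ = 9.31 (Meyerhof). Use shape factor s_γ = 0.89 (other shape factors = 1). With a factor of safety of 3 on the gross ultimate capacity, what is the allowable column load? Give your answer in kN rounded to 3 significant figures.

Effective surcharge at the founding depth q = γ·D_f = 18.8 × 2.75 = 51.7 kPa.
q_ult = q·N_q + 0.5·γ·B·N_γ·s_γ
     = 51.7 × 13.1 + 0.5 × 18.8 × 4.15 × 9.31 × 0.89
     = 677.27 + 323.23 = 1000.5 kPa.
Gross allowable pressure q_all = 1000.5 / 3 = 333.5 kPa.
Footing area = 32.785 m², so allowable column load = 333.5 × 32.785 = 10934 kN.

P_all ≈ 10900 kN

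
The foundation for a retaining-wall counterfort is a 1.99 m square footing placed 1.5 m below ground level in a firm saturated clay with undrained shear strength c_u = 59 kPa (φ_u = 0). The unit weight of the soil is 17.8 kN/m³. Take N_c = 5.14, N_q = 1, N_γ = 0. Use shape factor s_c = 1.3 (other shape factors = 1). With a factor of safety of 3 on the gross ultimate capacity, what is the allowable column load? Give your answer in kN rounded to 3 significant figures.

q = γ·D_f = 17.8 × 1.5 = 26.7 kPa.
c·N_c·s_c = 59 × 5.14 × 1.3 = 394.24 kPa
q·N_q = 26.7 × 1 = 26.7 kPa
q_ult = 394.24 + 26.7 = 420.94 kPa.
Gross allowable pressure q_all = 420.94 / 3 = 140.31 kPa.
Footing area = 3.9601 m², so allowable column load = 140.31 × 3.9601 = 555.65 kN.

P_all ≈ 556 kN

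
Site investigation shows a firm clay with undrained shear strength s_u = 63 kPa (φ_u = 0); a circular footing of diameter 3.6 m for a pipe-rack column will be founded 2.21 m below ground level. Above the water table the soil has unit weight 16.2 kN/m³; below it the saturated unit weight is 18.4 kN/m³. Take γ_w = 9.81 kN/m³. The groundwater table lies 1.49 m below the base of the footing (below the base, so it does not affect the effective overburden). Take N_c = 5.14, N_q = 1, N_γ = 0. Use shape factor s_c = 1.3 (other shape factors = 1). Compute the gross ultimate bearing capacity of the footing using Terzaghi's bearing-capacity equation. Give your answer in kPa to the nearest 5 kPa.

Overburden at base level: q = 16.2 × 2.21 = 35.802 kPa.
Cohesion term c·N_c·s_c = 63 × 5.14 × 1.3 = 420.97 kPa; surcharge term q·N_q = 35.802 × 1 = 35.802 kPa.
q_ult = 420.97 + 35.802 = 456.77 kPa.

q_ult ≈ 455 kPa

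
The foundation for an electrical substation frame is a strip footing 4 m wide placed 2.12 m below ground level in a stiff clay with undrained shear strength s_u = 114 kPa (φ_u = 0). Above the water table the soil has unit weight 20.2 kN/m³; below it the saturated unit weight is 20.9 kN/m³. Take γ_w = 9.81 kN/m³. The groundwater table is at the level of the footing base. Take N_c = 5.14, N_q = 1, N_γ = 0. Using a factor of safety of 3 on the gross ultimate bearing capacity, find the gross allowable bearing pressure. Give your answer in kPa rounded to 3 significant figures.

q_all ≈ 210 kPa

Effective surcharge at the founding depth q = γ·D_f = 20.2 × 2.12 = 42.824 kPa.
q_ult = c·N_c + q·N_q
     = 114 × 5.14 + 42.824 × 1
     = 585.96 + 42.824 = 628.78 kPa.
q_all = 628.78 / 3 = 209.59 kPa.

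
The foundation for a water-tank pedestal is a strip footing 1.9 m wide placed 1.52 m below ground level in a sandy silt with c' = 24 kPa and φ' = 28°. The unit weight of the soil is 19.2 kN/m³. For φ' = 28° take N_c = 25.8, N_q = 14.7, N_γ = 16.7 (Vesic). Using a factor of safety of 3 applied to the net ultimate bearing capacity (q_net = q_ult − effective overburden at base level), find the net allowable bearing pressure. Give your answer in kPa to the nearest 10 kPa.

q_all(net) ≈ 440 kPa

Effective surcharge at the founding depth q = γ·D_f = 19.2 × 1.52 = 29.184 kPa.
q_ult = c·N_c + q·N_q + 0.5·γ·B·N_γ
     = 24 × 25.8 + 29.184 × 14.7 + 0.5 × 19.2 × 1.9 × 16.7
     = 619.2 + 429 + 304.61 = 1352.8 kPa.
Net ultimate: q_net = 1352.8 − 29.184 = 1323.6 kPa.
q_all(net) = 1323.6 / 3 = 441.21 kPa.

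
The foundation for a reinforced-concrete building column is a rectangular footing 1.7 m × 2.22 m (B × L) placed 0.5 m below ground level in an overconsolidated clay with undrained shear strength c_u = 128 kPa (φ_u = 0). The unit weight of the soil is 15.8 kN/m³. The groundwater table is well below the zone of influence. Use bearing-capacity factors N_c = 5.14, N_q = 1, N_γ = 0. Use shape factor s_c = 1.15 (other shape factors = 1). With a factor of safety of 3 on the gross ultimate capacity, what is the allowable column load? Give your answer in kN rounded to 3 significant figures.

q = γ·D_f = 15.8 × 0.5 = 7.9 kPa.
c·N_c·s_c = 128 × 5.14 × 1.15 = 756.61 kPa
q·N_q = 7.9 × 1 = 7.9 kPa
q_ult = 756.61 + 7.9 = 764.51 kPa.
Gross allowable pressure q_all = 764.51 / 3 = 254.84 kPa.
Footing area = 3.774 m², so allowable column load = 254.84 × 3.774 = 961.75 kN.

P_all ≈ 962 kN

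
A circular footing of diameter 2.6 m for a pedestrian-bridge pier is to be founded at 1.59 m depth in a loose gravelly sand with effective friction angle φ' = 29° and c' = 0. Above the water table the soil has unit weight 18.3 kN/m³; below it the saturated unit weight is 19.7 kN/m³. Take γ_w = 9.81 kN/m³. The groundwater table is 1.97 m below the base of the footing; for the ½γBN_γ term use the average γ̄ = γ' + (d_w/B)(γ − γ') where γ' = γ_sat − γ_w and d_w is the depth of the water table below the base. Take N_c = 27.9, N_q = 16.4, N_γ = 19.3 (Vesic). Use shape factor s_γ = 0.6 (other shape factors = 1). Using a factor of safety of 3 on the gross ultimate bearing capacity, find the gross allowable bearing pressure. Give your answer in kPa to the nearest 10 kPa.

q_all ≈ 240 kPa

Effective surcharge at the founding depth q = γ·D_f = 18.3 × 1.59 = 29.097 kPa.
With d_w = 1.97 m < B, γ̄ = 9.89 + (1.97/2.6) × (18.3 − 9.89) = 16.262 kN/m³.
q_ult = q·N_q + 0.5·γ·B·N_γ·s_γ
     = 29.097 × 16.4 + 0.5 × 16.262 × 2.6 × 19.3 × 0.6
     = 477.19 + 244.81 = 722 kPa.
q_all = 722 / 3 = 240.67 kPa.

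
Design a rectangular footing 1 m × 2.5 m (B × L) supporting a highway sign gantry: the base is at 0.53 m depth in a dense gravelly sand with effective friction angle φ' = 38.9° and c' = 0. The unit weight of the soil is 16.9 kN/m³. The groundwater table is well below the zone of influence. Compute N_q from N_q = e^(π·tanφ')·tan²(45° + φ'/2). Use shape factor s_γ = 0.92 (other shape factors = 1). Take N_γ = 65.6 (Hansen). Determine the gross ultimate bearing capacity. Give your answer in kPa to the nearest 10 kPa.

q_ult ≈ 1000 kPa

tan38.9° = 0.8069, so N_q = e^(π×0.8069)·tan²(64.45°) = 12.616 × 4.376 = 55.2.
Effective surcharge at the founding depth q = γ·D_f = 16.9 × 0.53 = 8.957 kPa.
q_ult = q·N_q + 0.5·γ·B·N_γ·s_γ
     = 8.957 × 55.204 + 0.5 × 16.9 × 1 × 65.6 × 0.92
     = 494.46 + 509.97 = 1004.4 kPa.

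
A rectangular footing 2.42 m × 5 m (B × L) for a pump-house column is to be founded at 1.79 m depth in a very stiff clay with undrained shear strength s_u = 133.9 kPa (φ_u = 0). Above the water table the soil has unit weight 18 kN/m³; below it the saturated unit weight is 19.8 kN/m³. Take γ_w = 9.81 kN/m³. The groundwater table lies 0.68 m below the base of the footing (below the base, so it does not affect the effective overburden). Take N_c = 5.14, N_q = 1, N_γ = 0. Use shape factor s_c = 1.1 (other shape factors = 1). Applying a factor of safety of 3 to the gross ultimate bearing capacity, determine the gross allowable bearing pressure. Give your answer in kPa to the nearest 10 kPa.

q_all ≈ 260 kPa

Overburden at base level: q = 18 × 1.79 = 32.22 kPa.
Cohesion term c·N_c·s_c = 133.9 × 5.14 × 1.1 = 757.07 kPa; surcharge term q·N_q = 32.22 × 1 = 32.22 kPa.
q_ult = 757.07 + 32.22 = 789.29 kPa.
q_all = q_ult / FS = 789.29 / 3 = 263.1 kPa.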